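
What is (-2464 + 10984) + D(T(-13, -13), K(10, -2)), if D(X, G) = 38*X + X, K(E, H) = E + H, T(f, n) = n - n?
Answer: 8520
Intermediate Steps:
T(f, n) = 0
D(X, G) = 39*X
(-2464 + 10984) + D(T(-13, -13), K(10, -2)) = (-2464 + 10984) + 39*0 = 8520 + 0 = 8520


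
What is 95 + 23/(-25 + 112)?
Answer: 8288/87 ≈ 95.264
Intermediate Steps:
95 + 23/(-25 + 112) = 95 + 23/87 = 8288/87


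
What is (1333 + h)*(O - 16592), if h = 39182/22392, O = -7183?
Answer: -118430082575/3732 ≈ -3.1734e+7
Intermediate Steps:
h = 19591/11196 (h = 39182*(1/22392) = 19591/11196 ≈ 1.7498)
(1333 + h)*(O - 16592) = (1333 + 19591/11196)*(-7183 - 16592) = (14943859/11196)*(-23775) = -118430082575/3732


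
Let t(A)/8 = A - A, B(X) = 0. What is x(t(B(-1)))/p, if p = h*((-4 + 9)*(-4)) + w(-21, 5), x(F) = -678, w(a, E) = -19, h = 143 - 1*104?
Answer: 678/799 ≈ 0.84856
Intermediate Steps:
t(A) = 0 (t(A) = 8*(A - A) = 8*0 = 0)
h = 39 (h = 143 - 104 = 39)
p = -799 (p = 39*((-4 + 9)*(-4)) - 19 = 39*(5*(-4)) - 19 = 39*(-20) - 19 = -780 - 19 = -799)
x(t(B(-1)))/p = -678/(-799) = -678*(-1/799) = 678/799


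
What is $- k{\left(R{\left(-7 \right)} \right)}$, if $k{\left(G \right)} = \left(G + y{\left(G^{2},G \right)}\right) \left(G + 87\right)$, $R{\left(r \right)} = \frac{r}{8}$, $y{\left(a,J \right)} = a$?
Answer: $\frac{4823}{512} \approx 9.4199$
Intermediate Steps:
$R{\left(r \right)} = \frac{r}{8}$ ($R{\left(r \right)} = r \frac{1}{8} = \frac{r}{8}$)
$k{\left(G \right)} = \left(87 + G\right) \left(G + G^{2}\right)$ ($k{\left(G \right)} = \left(G + G^{2}\right) \left(G + 87\right) = \left(G + G^{2}\right) \left(87 + G\right) = \left(87 + G\right) \left(G + G^{2}\right)$)
$- k{\left(R{\left(-7 \right)} \right)} = - \frac{1}{8} \left(-7\right) \left(87 + \left(\frac{1}{8} \left(-7\right)\right)^{2} + 88 \cdot \frac{1}{8} \left(-7\right)\right) = - \frac{\left(-7\right) \left(87 + \left(- \frac{7}{8}\right)^{2} + 88 \left(- \frac{7}{8}\right)\right)}{8} = - \frac{\left(-7\right) \left(87 + \frac{49}{64} - 77\right)}{8} = - \frac{\left(-7\right) 689}{8 \cdot 64} = \left(-1\right) \left(- \frac{4823}{512}\right) = \frac{4823}{512}$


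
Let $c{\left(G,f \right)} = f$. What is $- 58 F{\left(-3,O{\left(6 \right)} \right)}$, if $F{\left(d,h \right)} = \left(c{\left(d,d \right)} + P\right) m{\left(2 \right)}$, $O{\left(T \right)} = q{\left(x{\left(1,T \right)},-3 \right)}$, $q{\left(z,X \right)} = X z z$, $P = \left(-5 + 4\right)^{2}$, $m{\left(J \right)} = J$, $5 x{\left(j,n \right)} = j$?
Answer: $232$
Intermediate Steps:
$x{\left(j,n \right)} = \frac{j}{5}$
$P = 1$ ($P = \left(-1\right)^{2} = 1$)
$q{\left(z,X \right)} = X z^{2}$
$O{\left(T \right)} = - \frac{3}{25}$ ($O{\left(T \right)} = - 3 \left(\frac{1}{5} \cdot 1\right)^{2} = - \frac{3}{25}$)
$F{\left(d,h \right)} = 2 + 2 d$ ($F{\left(d,h \right)} = \left(d + 1\right) 2 = \left(1 + d\right) 2 = 2 + 2 d$)
$- 58 F{\left(-3,O{\left(6 \right)} \right)} = - 58 \left(2 + 2 \left(-3\right)\right) = - 58 \left(2 - 6\right) = \left(-58\right) \left(-4\right) = 232$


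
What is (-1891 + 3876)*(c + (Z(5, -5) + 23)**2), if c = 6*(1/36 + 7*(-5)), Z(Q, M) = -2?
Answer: 2753195/6 ≈ 4.5887e+5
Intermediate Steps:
c = -1259/6 (c = 6*(1/36 - 35) = 6*(-1259/36) = -1259/6 ≈ -209.83)
(-1891 + 3876)*(c + (Z(5, -5) + 23)**2) = (-1891 + 3876)*(-1259/6 + (-2 + 23)**2) = 1985*(-1259/6 + 21**2) = 1985*(-1259/6 + 441) = 1985*(1387/6) = 2753195/6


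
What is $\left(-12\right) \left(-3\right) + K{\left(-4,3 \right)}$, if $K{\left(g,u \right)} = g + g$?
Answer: $28$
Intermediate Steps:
$K{\left(g,u \right)} = 2 g$
$\left(-12\right) \left(-3\right) + K{\left(-4,3 \right)} = \left(-12\right) \left(-3\right) + 2 \left(-4\right) = 36 - 8 = 28$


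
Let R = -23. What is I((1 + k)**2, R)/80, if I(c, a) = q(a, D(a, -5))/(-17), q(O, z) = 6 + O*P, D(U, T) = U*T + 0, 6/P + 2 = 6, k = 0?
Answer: 57/2720 ≈ 0.020956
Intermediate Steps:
P = 3/2 (P = 6/(-2 + 6) = 6/4 = 6*(1/4) = 3/2 ≈ 1.5000)
D(U, T) = T*U (D(U, T) = T*U + 0 = T*U)
q(O, z) = 6 + 3*O/2 (q(O, z) = 6 + O*(3/2) = 6 + 3*O/2)
I(c, a) = -6/17 - 3*a/34 (I(c, a) = (6 + 3*a/2)/(-17) = (6 + 3*a/2)*(-1/17) = -6/17 - 3*a/34)
I((1 + k)**2, R)/80 = (-6/17 - 3/34*(-23))/80 = (-6/17 + 69/34)*(1/80) = (57/34)*(1/80) = 57/2720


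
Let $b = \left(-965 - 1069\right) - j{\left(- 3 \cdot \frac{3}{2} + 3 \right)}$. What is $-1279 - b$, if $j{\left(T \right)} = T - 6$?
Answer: $\frac{1495}{2} \approx 747.5$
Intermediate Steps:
$j{\left(T \right)} = -6 + T$
$b = - \frac{4053}{2}$ ($b = \left(-965 - 1069\right) - \left(-6 + \left(- 3 \cdot \frac{3}{2} + 3\right)\right) = -2034 - \left(-6 + \left(- 3 \cdot 3 \cdot \frac{1}{2} + 3\right)\right) = -2034 - \left(-6 + \left(\left(-3\right) \frac{3}{2} + 3\right)\right) = -2034 - \left(-6 + \left(- \frac{9}{2} + 3\right)\right) = -2034 - \left(-6 - \frac{3}{2}\right) = -2034 - - \frac{15}{2} = -2034 + \frac{15}{2} = - \frac{4053}{2} \approx -2026.5$)
$-1279 - b = -1279 - - \frac{4053}{2} = -1279 + \frac{4053}{2} = \frac{1495}{2}$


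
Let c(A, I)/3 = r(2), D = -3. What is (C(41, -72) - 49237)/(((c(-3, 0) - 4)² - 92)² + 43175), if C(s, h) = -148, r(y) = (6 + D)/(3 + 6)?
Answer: -7055/7152 ≈ -0.98644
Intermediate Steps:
r(y) = ⅓ (r(y) = (6 - 3)/(3 + 6) = 3/9 = 3*(⅑) = ⅓)
c(A, I) = 1 (c(A, I) = 3*(⅓) = 1)
(C(41, -72) - 49237)/(((c(-3, 0) - 4)² - 92)² + 43175) = (-148 - 49237)/(((1 - 4)² - 92)² + 43175) = -49385/(((-3)² - 92)² + 43175) = -49385/((9 - 92)² + 43175) = -49385/((-83)² + 43175) = -49385/(6889 + 43175) = -49385/50064 = -49385*1/50064 = -7055/7152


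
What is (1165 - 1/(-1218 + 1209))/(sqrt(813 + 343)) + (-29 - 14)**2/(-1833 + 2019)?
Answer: 419365/9486 ≈ 44.209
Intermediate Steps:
(1165 - 1/(-1218 + 1209))/(sqrt(813 + 343)) + (-29 - 14)**2/(-1833 + 2019) = (1165 - 1/(-9))/(sqrt(1156)) + (-43)**2/186 = (1165 - 1*(-1/9))/34 + 1849*(1/186) = (1165 + 1/9)*(1/34) + 1849/186 = (10486/9)*(1/34) + 1849/186 = 5243/153 + 1849/186 = 419365/9486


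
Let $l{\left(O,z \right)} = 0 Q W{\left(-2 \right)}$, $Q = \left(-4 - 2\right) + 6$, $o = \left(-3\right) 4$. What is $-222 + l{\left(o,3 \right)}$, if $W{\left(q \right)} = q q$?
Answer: $-222$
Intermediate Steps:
$W{\left(q \right)} = q^{2}$
$o = -12$
$Q = 0$ ($Q = -6 + 6 = 0$)
$l{\left(O,z \right)} = 0$ ($l{\left(O,z \right)} = 0 \cdot 0 \left(-2\right)^{2} = 0 \cdot 4 = 0$)
$-222 + l{\left(o,3 \right)} = -222 + 0 = -222$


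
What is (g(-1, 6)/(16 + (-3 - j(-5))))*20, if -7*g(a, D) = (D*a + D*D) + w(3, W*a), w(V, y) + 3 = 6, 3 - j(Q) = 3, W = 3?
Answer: -660/91 ≈ -7.2527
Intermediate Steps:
j(Q) = 0 (j(Q) = 3 - 1*3 = 3 - 3 = 0)
w(V, y) = 3 (w(V, y) = -3 + 6 = 3)
g(a, D) = -3/7 - D**2/7 - D*a/7 (g(a, D) = -((D*a + D*D) + 3)/7 = -((D*a + D**2) + 3)/7 = -((D**2 + D*a) + 3)/7 = -(3 + D**2 + D*a)/7 = -3/7 - D**2/7 - D*a/7)
(g(-1, 6)/(16 + (-3 - j(-5))))*20 = ((-3/7 - 1/7*6**2 - 1/7*6*(-1))/(16 + (-3 - 1*0)))*20 = ((-3/7 - 1/7*36 + 6/7)/(16 + (-3 + 0)))*20 = ((-3/7 - 36/7 + 6/7)/(16 - 3))*20 = (-33/7/13)*20 = ((1/13)*(-33/7))*20 = -33/91*20 = -660/91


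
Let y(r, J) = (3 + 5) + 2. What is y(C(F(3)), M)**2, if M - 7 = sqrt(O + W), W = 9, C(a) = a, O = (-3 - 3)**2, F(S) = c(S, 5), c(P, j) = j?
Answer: 100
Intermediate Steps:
F(S) = 5
O = 36 (O = (-6)**2 = 36)
M = 7 + 3*sqrt(5) (M = 7 + sqrt(36 + 9) = 7 + sqrt(45) = 7 + 3*sqrt(5) ≈ 13.708)
y(r, J) = 10 (y(r, J) = 8 + 2 = 10)
y(C(F(3)), M)**2 = 10**2 = 100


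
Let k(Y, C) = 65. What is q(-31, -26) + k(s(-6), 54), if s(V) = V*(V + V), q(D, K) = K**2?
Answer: 741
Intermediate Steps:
s(V) = 2*V**2 (s(V) = V*(2*V) = 2*V**2)
q(-31, -26) + k(s(-6), 54) = (-26)**2 + 65 = 676 + 65 = 741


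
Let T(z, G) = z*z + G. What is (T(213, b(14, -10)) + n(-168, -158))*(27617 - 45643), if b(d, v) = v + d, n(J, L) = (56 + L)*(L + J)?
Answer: -1417294250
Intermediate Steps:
n(J, L) = (56 + L)*(J + L)
b(d, v) = d + v
T(z, G) = G + z² (T(z, G) = z² + G = G + z²)
(T(213, b(14, -10)) + n(-168, -158))*(27617 - 45643) = (((14 - 10) + 213²) + ((-158)² + 56*(-168) + 56*(-158) - 168*(-158)))*(27617 - 45643) = ((4 + 45369) + (24964 - 9408 - 8848 + 26544))*(-18026) = (45373 + 33252)*(-18026) = 78625*(-18026) = -1417294250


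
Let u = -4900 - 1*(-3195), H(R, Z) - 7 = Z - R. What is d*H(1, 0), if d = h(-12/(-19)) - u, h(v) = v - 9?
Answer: 193416/19 ≈ 10180.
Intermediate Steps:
H(R, Z) = 7 + Z - R (H(R, Z) = 7 + (Z - R) = 7 + Z - R)
u = -1705 (u = -4900 + 3195 = -1705)
h(v) = -9 + v
d = 32236/19 (d = (-9 - 12/(-19)) - 1*(-1705) = (-9 - 12*(-1/19)) + 1705 = (-9 + 12/19) + 1705 = -159/19 + 1705 = 32236/19 ≈ 1696.6)
d*H(1, 0) = 32236*(7 + 0 - 1*1)/19 = 32236*(7 + 0 - 1)/19 = (32236/19)*6 = 193416/19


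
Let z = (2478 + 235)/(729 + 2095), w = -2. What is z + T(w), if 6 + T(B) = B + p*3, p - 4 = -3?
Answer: -11407/2824 ≈ -4.0393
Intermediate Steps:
p = 1 (p = 4 - 3 = 1)
T(B) = -3 + B (T(B) = -6 + (B + 1*3) = -6 + (B + 3) = -6 + (3 + B) = -3 + B)
z = 2713/2824 ≈ 0.96069
z + T(w) = 2713/2824 + (-3 - 2) = 2713/2824 - 5 = -11407/2824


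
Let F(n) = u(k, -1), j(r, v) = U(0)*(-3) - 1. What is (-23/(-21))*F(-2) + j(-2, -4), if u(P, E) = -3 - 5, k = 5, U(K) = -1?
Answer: -142/21 ≈ -6.7619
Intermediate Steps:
j(r, v) = 2 (j(r, v) = -1*(-3) - 1 = 3 - 1 = 2)
u(P, E) = -8
F(n) = -8
(-23/(-21))*F(-2) + j(-2, -4) = -23/(-21)*(-8) + 2 = -23*(-1/21)*(-8) + 2 = (23/21)*(-8) + 2 = -184/21 + 2 = -142/21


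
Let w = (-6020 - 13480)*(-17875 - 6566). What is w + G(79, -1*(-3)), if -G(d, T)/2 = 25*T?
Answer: 476599350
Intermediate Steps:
G(d, T) = -50*T
w = 476599500 (w = -19500*(-24441) = 476599500)
w + G(79, -1*(-3)) = 476599500 - (-50)*(-3) = 476599500 - 50*3 = 476599500 - 150 = 476599350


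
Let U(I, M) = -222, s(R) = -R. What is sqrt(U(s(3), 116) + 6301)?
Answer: sqrt(6079) ≈ 77.968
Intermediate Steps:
sqrt(U(s(3), 116) + 6301) = sqrt(-222 + 6301) = sqrt(6079)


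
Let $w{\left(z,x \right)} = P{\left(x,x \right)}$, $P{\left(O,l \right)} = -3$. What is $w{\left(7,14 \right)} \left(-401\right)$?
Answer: $1203$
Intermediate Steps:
$w{\left(z,x \right)} = -3$
$w{\left(7,14 \right)} \left(-401\right) = \left(-3\right) \left(-401\right) = 1203$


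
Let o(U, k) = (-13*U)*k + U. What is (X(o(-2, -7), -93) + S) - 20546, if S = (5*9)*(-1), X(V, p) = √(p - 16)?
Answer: -20591 + I*√109 ≈ -20591.0 + 10.44*I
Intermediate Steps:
o(U, k) = U - 13*U*k (o(U, k) = -13*U*k + U = U - 13*U*k)
X(V, p) = √(-16 + p)
S = -45 (S = 45*(-1) = -45)
(X(o(-2, -7), -93) + S) - 20546 = (√(-16 - 93) - 45) - 20546 = (√(-109) - 45) - 20546 = (I*√109 - 45) - 20546 = (-45 + I*√109) - 20546 = -20591 + I*√109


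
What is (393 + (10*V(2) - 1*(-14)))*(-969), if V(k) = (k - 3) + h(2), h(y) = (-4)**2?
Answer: -539733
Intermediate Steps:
h(y) = 16
V(k) = 13 + k (V(k) = (k - 3) + 16 = (-3 + k) + 16 = 13 + k)
(393 + (10*V(2) - 1*(-14)))*(-969) = (393 + (10*(13 + 2) - 1*(-14)))*(-969) = (393 + (10*15 + 14))*(-969) = (393 + (150 + 14))*(-969) = (393 + 164)*(-969) = 557*(-969) = -539733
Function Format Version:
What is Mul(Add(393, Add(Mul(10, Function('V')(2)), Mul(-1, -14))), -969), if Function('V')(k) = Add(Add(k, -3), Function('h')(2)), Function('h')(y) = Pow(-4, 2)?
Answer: -539733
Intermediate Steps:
Function('h')(y) = 16
Function('V')(k) = Add(13, k) (Function('V')(k) = Add(Add(k, -3), 16) = Add(Add(-3, k), 16) = Add(13, k))
Mul(Add(393, Add(Mul(10, Function('V')(2)), Mul(-1, -14))), -969) = Mul(Add(393, Add(Mul(10, Add(13, 2)), Mul(-1, -14))), -969) = Mul(Add(393, Add(Mul(10, 15), 14)), -969) = Mul(Add(393, Add(150, 14)), -969) = Mul(Add(393, 164), -969) = Mul(557, -969) = -539733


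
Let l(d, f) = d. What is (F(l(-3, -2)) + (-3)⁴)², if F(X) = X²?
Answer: 8100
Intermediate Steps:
(F(l(-3, -2)) + (-3)⁴)² = ((-3)² + (-3)⁴)² = (9 + 81)² = 90² = 8100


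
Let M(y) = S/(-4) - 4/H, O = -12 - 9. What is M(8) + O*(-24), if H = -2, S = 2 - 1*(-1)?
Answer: 2021/4 ≈ 505.25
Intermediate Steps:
S = 3 (S = 2 + 1 = 3)
O = -21
M(y) = 5/4 (M(y) = 3/(-4) - 4/(-2) = 3*(-¼) - 4*(-½) = -¾ + 2 = 5/4)
M(8) + O*(-24) = 5/4 - 21*(-24) = 5/4 + 504 = 2021/4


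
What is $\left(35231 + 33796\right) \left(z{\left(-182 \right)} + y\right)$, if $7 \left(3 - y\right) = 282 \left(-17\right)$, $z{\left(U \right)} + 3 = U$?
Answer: $34710720$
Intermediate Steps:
$z{\left(U \right)} = -3 + U$
$y = \frac{4815}{7}$ ($y = 3 - \frac{282 \left(-17\right)}{7} = 3 - - \frac{4794}{7} = 3 + \frac{4794}{7} = \frac{4815}{7} \approx 687.86$)
$\left(35231 + 33796\right) \left(z{\left(-182 \right)} + y\right) = \left(35231 + 33796\right) \left(\left(-3 - 182\right) + \frac{4815}{7}\right) = 69027 \left(-185 + \frac{4815}{7}\right) = 69027 \cdot \frac{3520}{7} = 34710720$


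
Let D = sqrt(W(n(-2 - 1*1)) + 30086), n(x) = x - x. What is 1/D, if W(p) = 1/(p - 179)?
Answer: sqrt(107109483)/1795131 ≈ 0.0057652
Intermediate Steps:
n(x) = 0
W(p) = 1/(-179 + p)
D = 3*sqrt(107109483)/179 (D = sqrt(1/(-179 + 0) + 30086) = sqrt(1/(-179) + 30086) = sqrt(-1/179 + 30086) = sqrt(5385393/179) = 3*sqrt(107109483)/179 ≈ 173.45)
1/D = 1/(3*sqrt(107109483)/179) = sqrt(107109483)/1795131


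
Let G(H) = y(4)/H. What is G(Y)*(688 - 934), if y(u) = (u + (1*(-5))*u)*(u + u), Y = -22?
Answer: -15744/11 ≈ -1431.3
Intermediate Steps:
y(u) = -8*u² (y(u) = (u - 5*u)*(2*u) = (-4*u)*(2*u) = -8*u²)
G(H) = -128/H (G(H) = (-8*4²)/H = (-8*16)/H = -128/H)
G(Y)*(688 - 934) = (-128/(-22))*(688 - 934) = -128*(-1/22)*(-246) = (64/11)*(-246) = -15744/11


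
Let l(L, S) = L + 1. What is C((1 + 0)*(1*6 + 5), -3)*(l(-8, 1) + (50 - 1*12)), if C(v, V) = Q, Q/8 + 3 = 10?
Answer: 1736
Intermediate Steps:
l(L, S) = 1 + L
Q = 56 (Q = -24 + 8*10 = -24 + 80 = 56)
C(v, V) = 56
C((1 + 0)*(1*6 + 5), -3)*(l(-8, 1) + (50 - 1*12)) = 56*((1 - 8) + (50 - 1*12)) = 56*(-7 + (50 - 12)) = 56*(-7 + 38) = 56*31 = 1736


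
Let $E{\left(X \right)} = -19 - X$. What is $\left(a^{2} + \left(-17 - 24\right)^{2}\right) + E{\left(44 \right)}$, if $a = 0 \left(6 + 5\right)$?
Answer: $1618$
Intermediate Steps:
$a = 0$ ($a = 0 \cdot 11 = 0$)
$\left(a^{2} + \left(-17 - 24\right)^{2}\right) + E{\left(44 \right)} = \left(0^{2} + \left(-17 - 24\right)^{2}\right) - 63 = \left(0 + \left(-41\right)^{2}\right) - 63 = \left(0 + 1681\right) - 63 = 1681 - 63 = 1618$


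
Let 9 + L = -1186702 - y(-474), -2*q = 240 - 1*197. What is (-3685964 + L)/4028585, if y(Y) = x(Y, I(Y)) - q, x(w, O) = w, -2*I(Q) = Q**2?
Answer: -1948889/1611434 ≈ -1.2094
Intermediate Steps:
I(Q) = -Q**2/2
q = -43/2 (q = -(240 - 1*197)/2 = -(240 - 197)/2 = -1/2*43 = -43/2 ≈ -21.500)
y(Y) = 43/2 + Y (y(Y) = Y - 1*(-43/2) = Y + 43/2 = 43/2 + Y)
L = -2372517/2 (L = -9 + (-1186702 - (43/2 - 474)) = -9 + (-1186702 - 1*(-905/2)) = -9 + (-1186702 + 905/2) = -9 - 2372499/2 = -2372517/2 ≈ -1.1863e+6)
(-3685964 + L)/4028585 = (-3685964 - 2372517/2)/4028585 = -9744445/2*1/4028585 = -1948889/1611434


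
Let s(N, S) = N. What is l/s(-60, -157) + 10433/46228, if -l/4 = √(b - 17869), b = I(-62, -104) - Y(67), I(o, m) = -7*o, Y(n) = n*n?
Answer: 10433/46228 + 2*I*√609/5 ≈ 0.22569 + 9.8712*I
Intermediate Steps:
Y(n) = n²
b = -4055 (b = -7*(-62) - 1*67² = 434 - 1*4489 = 434 - 4489 = -4055)
l = -24*I*√609 (l = -4*√(-4055 - 17869) = -24*I*√609 ≈ -592.27*I)
l/s(-60, -157) + 10433/46228 = -24*I*√609/(-60) + 10433/46228 = -24*I*√609*(-1/60) + 10433*(1/46228) = 2*I*√609/5 + 10433/46228 = 10433/46228 + 2*I*√609/5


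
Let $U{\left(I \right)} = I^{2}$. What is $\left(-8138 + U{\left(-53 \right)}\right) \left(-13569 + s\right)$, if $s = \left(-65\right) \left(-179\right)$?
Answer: $10306286$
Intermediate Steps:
$s = 11635$
$\left(-8138 + U{\left(-53 \right)}\right) \left(-13569 + s\right) = \left(-8138 + \left(-53\right)^{2}\right) \left(-13569 + 11635\right) = \left(-8138 + 2809\right) \left(-1934\right) = \left(-5329\right) \left(-1934\right) = 10306286$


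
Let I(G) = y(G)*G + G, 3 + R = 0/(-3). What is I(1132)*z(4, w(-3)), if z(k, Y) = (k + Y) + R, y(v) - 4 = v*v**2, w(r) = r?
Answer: -3284094946872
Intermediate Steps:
y(v) = 4 + v**3 (y(v) = 4 + v*v**2 = 4 + v**3)
R = -3 (R = -3 + 0/(-3) = -3 + 0*(-1/3) = -3 + 0 = -3)
z(k, Y) = -3 + Y + k (z(k, Y) = (k + Y) - 3 = (Y + k) - 3 = -3 + Y + k)
I(G) = G + G*(4 + G**3) (I(G) = (4 + G**3)*G + G = G*(4 + G**3) + G = G + G*(4 + G**3))
I(1132)*z(4, w(-3)) = (1132*(5 + 1132**3))*(-3 - 3 + 4) = (1132*(5 + 1450571968))*(-2) = (1132*1450571973)*(-2) = 1642047473436*(-2) = -3284094946872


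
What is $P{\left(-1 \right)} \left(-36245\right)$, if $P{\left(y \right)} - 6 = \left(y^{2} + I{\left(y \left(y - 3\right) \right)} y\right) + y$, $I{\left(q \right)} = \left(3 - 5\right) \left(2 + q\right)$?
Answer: $-652410$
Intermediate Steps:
$I{\left(q \right)} = -4 - 2 q$ ($I{\left(q \right)} = - 2 \left(2 + q\right) = -4 - 2 q$)
$P{\left(y \right)} = 6 + y + y^{2} + y \left(-4 - 2 y \left(-3 + y\right)\right)$ ($P{\left(y \right)} = 6 + \left(\left(y^{2} + \left(-4 - 2 y \left(y - 3\right)\right) y\right) + y\right) = 6 + \left(\left(y^{2} + \left(-4 - 2 y \left(-3 + y\right)\right) y\right) + y\right) = 6 + \left(\left(y^{2} + y \left(-4 - 2 y \left(-3 + y\right)\right)\right) + y\right) = 6 + \left(y + y^{2} + y \left(-4 - 2 y \left(-3 + y\right)\right)\right) = 6 + y + y^{2} + y \left(-4 - 2 y \left(-3 + y\right)\right)$)
$P{\left(-1 \right)} \left(-36245\right) = \left(6 - -3 - 2 \left(-1\right)^{3} + 7 \left(-1\right)^{2}\right) \left(-36245\right) = \left(6 + 3 - -2 + 7 \cdot 1\right) \left(-36245\right) = \left(6 + 3 + 2 + 7\right) \left(-36245\right) = 18 \left(-36245\right) = -652410$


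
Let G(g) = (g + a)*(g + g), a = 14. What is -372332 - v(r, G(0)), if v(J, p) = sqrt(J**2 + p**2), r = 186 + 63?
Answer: -372581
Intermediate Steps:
G(g) = 2*g*(14 + g) (G(g) = (g + 14)*(g + g) = (14 + g)*(2*g) = 2*g*(14 + g))
r = 249
-372332 - v(r, G(0)) = -372332 - sqrt(249**2 + (2*0*(14 + 0))**2) = -372332 - sqrt(62001 + (2*0*14)**2) = -372332 - sqrt(62001 + 0**2) = -372332 - sqrt(62001 + 0) = -372332 - sqrt(62001) = -372332 - 1*249 = -372332 - 249 = -372581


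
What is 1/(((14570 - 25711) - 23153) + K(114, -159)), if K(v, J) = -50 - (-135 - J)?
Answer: -1/34368 ≈ -2.9097e-5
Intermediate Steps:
K(v, J) = 85 + J (K(v, J) = -50 + (135 + J) = 85 + J)
1/(((14570 - 25711) - 23153) + K(114, -159)) = 1/(((14570 - 25711) - 23153) + (85 - 159)) = 1/((-11141 - 23153) - 74) = 1/(-34294 - 74) = 1/(-34368) = -1/34368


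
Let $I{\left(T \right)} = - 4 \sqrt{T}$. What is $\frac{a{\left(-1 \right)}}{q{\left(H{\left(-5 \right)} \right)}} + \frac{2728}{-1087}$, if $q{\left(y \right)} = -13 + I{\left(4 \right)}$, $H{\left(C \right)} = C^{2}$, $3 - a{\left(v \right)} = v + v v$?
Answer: $- \frac{20183}{7609} \approx -2.6525$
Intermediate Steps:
$a{\left(v \right)} = 3 - v - v^{2}$ ($a{\left(v \right)} = 3 - \left(v + v v\right) = 3 - \left(v + v^{2}\right) = 3 - v - v^{2}$)
$q{\left(y \right)} = -21$ ($q{\left(y \right)} = -13 - 4 \sqrt{4} = -13 - 8 = -21$)
$\frac{a{\left(-1 \right)}}{q{\left(H{\left(-5 \right)} \right)}} + \frac{2728}{-1087} = \frac{3 - -1 - \left(-1\right)^{2}}{-21} + \frac{2728}{-1087} = \left(3 + 1 - 1\right) \left(- \frac{1}{21}\right) + 2728 \left(- \frac{1}{1087}\right) = \left(3 + 1 - 1\right) \left(- \frac{1}{21}\right) - \frac{2728}{1087} = 3 \left(- \frac{1}{21}\right) - \frac{2728}{1087} = - \frac{1}{7} - \frac{2728}{1087} = - \frac{20183}{7609}$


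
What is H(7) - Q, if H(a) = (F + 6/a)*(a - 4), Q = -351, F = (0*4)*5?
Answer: 2475/7 ≈ 353.57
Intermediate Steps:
F = 0 (F = 0*5 = 0)
H(a) = 6*(-4 + a)/a (H(a) = (0 + 6/a)*(a - 4) = (6/a)*(-4 + a) = 6*(-4 + a)/a)
H(7) - Q = (6 - 24/7) - 1*(-351) = (6 - 24*⅐) + 351 = (6 - 24/7) + 351 = 18/7 + 351 = 2475/7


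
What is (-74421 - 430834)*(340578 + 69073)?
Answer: -206978216005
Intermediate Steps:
(-74421 - 430834)*(340578 + 69073) = -505255*409651 = -206978216005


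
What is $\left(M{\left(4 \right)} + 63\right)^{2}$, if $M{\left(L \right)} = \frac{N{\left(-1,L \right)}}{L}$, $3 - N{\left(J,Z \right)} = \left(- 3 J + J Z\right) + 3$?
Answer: $\frac{64009}{16} \approx 4000.6$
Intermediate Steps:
$N{\left(J,Z \right)} = 3 J - J Z$ ($N{\left(J,Z \right)} = 3 - \left(\left(- 3 J + J Z\right) + 3\right) = 3 - \left(3 - 3 J + J Z\right) = 3 J - J Z$)
$M{\left(L \right)} = \frac{-3 + L}{L}$ ($M{\left(L \right)} = \frac{\left(-1\right) \left(3 - L\right)}{L} = \frac{-3 + L}{L}$)
$\left(M{\left(4 \right)} + 63\right)^{2} = \left(\frac{-3 + 4}{4} + 63\right)^{2} = \left(\frac{1}{4} \cdot 1 + 63\right)^{2} = \left(\frac{1}{4} + 63\right)^{2} = \left(\frac{253}{4}\right)^{2} = \frac{64009}{16}$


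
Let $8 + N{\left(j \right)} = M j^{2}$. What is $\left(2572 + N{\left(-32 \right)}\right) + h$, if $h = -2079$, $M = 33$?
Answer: $34277$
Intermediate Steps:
$N{\left(j \right)} = -8 + 33 j^{2}$
$\left(2572 + N{\left(-32 \right)}\right) + h = \left(2572 - \left(8 - 33 \left(-32\right)^{2}\right)\right) - 2079 = \left(2572 + \left(-8 + 33 \cdot 1024\right)\right) - 2079 = \left(2572 + \left(-8 + 33792\right)\right) - 2079 = \left(2572 + 33784\right) - 2079 = 36356 - 2079 = 34277$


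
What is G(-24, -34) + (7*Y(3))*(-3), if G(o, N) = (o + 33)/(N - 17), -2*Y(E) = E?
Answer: 1065/34 ≈ 31.324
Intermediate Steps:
Y(E) = -E/2
G(o, N) = (33 + o)/(-17 + N)
G(-24, -34) + (7*Y(3))*(-3) = (33 - 24)/(-17 - 34) + (7*(-1/2*3))*(-3) = 9/(-51) + (7*(-3/2))*(-3) = -1/51*9 - 21/2*(-3) = -3/17 + 63/2 = 1065/34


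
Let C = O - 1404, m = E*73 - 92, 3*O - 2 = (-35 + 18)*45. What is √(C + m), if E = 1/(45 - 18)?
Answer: I*√141558/9 ≈ 41.805*I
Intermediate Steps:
O = -763/3 (O = ⅔ + ((-35 + 18)*45)/3 = ⅔ + (-17*45)/3 = ⅔ + (⅓)*(-765) = ⅔ - 255 = -763/3 ≈ -254.33)
E = 1/27 ≈ 0.037037
m = -2411/27 (m = (1/27)*73 - 92 = 73/27 - 92 = -2411/27 ≈ -89.296)
C = -4975/3 (C = -763/3 - 1404 = -4975/3 ≈ -1658.3)
√(C + m) = √(-4975/3 - 2411/27) = √(-47186/27) = I*√141558/9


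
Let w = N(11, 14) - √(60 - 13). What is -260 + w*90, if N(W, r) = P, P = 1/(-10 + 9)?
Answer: -350 - 90*√47 ≈ -967.01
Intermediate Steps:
P = -1 (P = 1/(-1) = -1)
N(W, r) = -1
w = -1 - √47 (w = -1 - √(60 - 13) = -1 - √47 ≈ -7.8557)
-260 + w*90 = -260 + (-1 - √47)*90 = -260 + (-90 - 90*√47) = -350 - 90*√47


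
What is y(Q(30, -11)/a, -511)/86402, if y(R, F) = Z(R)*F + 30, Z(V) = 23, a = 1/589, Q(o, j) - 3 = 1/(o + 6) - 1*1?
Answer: -11723/86402 ≈ -0.13568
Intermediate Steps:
Q(o, j) = 2 + 1/(6 + o) (Q(o, j) = 3 + (1/(o + 6) - 1*1) = 3 + (1/(6 + o) - 1) = 3 + (-1 + 1/(6 + o)) = 2 + 1/(6 + o))
a = 1/589 ≈ 0.0016978
y(R, F) = 30 + 23*F (y(R, F) = 23*F + 30 = 30 + 23*F)
y(Q(30, -11)/a, -511)/86402 = (30 + 23*(-511))/86402 = (30 - 11753)*(1/86402) = -11723*1/86402 = -11723/86402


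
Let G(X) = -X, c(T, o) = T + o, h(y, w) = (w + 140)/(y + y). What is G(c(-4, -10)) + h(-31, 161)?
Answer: 567/62 ≈ 9.1452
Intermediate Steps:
h(y, w) = (140 + w)/(2*y) (h(y, w) = (140 + w)/((2*y)) = (140 + w)*(1/(2*y)) = (140 + w)/(2*y))
G(c(-4, -10)) + h(-31, 161) = -(-4 - 10) + (1/2)*(140 + 161)/(-31) = -1*(-14) + (1/2)*(-1/31)*301 = 14 - 301/62 = 567/62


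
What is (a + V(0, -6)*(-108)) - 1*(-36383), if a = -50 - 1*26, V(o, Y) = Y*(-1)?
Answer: 35659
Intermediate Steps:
V(o, Y) = -Y
a = -76 (a = -50 - 26 = -76)
(a + V(0, -6)*(-108)) - 1*(-36383) = (-76 - 1*(-6)*(-108)) - 1*(-36383) = (-76 + 6*(-108)) + 36383 = (-76 - 648) + 36383 = -724 + 36383 = 35659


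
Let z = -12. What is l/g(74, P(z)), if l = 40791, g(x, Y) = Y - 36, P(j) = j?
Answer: -13597/16 ≈ -849.81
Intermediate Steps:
g(x, Y) = -36 + Y
l/g(74, P(z)) = 40791/(-36 - 12) = 40791/(-48) = 40791*(-1/48) = -13597/16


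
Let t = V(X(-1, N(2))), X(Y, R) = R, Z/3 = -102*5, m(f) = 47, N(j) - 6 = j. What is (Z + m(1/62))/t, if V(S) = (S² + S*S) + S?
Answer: -1483/136 ≈ -10.904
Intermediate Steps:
N(j) = 6 + j
Z = -1530 (Z = 3*(-102*5) = 3*(-510) = -1530)
V(S) = S + 2*S² (V(S) = (S² + S²) + S = 2*S² + S = S + 2*S²)
t = 136 (t = (6 + 2)*(1 + 2*(6 + 2)) = 8*(1 + 2*8) = 8*(1 + 16) = 8*17 = 136)
(Z + m(1/62))/t = (-1530 + 47)/136 = -1483*1/136 = -1483/136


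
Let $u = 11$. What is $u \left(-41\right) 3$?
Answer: $-1353$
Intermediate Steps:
$u \left(-41\right) 3 = 11 \left(-41\right) 3 = \left(-451\right) 3 = -1353$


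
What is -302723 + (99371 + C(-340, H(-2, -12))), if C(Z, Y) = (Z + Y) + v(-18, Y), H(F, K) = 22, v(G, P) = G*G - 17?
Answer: -203363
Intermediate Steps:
v(G, P) = -17 + G**2 (v(G, P) = G**2 - 17 = -17 + G**2)
C(Z, Y) = 307 + Y + Z (C(Z, Y) = (Z + Y) + (-17 + (-18)**2) = (Y + Z) + (-17 + 324) = (Y + Z) + 307 = 307 + Y + Z)
-302723 + (99371 + C(-340, H(-2, -12))) = -302723 + (99371 + (307 + 22 - 340)) = -302723 + (99371 - 11) = -302723 + 99360 = -203363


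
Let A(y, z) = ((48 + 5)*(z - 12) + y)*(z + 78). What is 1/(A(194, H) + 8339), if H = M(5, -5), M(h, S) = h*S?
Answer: -1/85312 ≈ -1.1722e-5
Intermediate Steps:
M(h, S) = S*h
H = -25 (H = -5*5 = -25)
A(y, z) = (78 + z)*(-636 + y + 53*z) (A(y, z) = (53*(-12 + z) + y)*(78 + z) = ((-636 + 53*z) + y)*(78 + z) = (-636 + y + 53*z)*(78 + z) = (78 + z)*(-636 + y + 53*z))
1/(A(194, H) + 8339) = 1/((-49608 + 53*(-25)² + 78*194 + 3498*(-25) + 194*(-25)) + 8339) = 1/((-49608 + 53*625 + 15132 - 87450 - 4850) + 8339) = 1/((-49608 + 33125 + 15132 - 87450 - 4850) + 8339) = 1/(-93651 + 8339) = 1/(-85312) = -1/85312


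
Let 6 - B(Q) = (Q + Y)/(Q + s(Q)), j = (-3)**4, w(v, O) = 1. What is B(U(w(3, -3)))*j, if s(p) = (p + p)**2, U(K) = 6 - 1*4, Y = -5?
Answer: 999/2 ≈ 499.50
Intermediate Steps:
U(K) = 2 (U(K) = 6 - 4 = 2)
s(p) = 4*p**2 (s(p) = (2*p)**2 = 4*p**2)
j = 81
B(Q) = 6 - (-5 + Q)/(Q + 4*Q**2) (B(Q) = 6 - (Q - 5)/(Q + 4*Q**2) = 6 - (-5 + Q)/(Q + 4*Q**2))
B(U(w(3, -3)))*j = ((5 + 5*2 + 24*2**2)/(2*(1 + 4*2)))*81 = ((5 + 10 + 24*4)/(2*(1 + 8)))*81 = ((1/2)*(5 + 10 + 96)/9)*81 = ((1/2)*(1/9)*111)*81 = (37/6)*81 = 999/2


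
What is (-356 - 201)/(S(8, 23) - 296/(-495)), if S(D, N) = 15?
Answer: -275715/7721 ≈ -35.710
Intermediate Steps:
(-356 - 201)/(S(8, 23) - 296/(-495)) = (-356 - 201)/(15 - 296/(-495)) = -557/(15 - 296*(-1/495)) = -557/(15 + 296/495) = -557/7721/495 = -557*495/7721 = -275715/7721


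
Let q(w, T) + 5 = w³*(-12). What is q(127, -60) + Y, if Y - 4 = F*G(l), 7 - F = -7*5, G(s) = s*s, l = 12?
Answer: -24574549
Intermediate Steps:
G(s) = s²
F = 42 (F = 7 - (-7)*5 = 7 - 1*(-35) = 7 + 35 = 42)
q(w, T) = -5 - 12*w³ (q(w, T) = -5 + w³*(-12) = -5 - 12*w³)
Y = 6052 (Y = 4 + 42*12² = 4 + 42*144 = 4 + 6048 = 6052)
q(127, -60) + Y = (-5 - 12*127³) + 6052 = (-5 - 12*2048383) + 6052 = (-5 - 24580596) + 6052 = -24580601 + 6052 = -24574549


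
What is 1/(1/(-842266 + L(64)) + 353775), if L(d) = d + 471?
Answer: 841731/297783384524 ≈ 2.8267e-6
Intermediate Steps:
L(d) = 471 + d
1/(1/(-842266 + L(64)) + 353775) = 1/(1/(-842266 + (471 + 64)) + 353775) = 1/(1/(-842266 + 535) + 353775) = 1/(1/(-841731) + 353775) = 1/(-1/841731 + 353775) = 1/(297783384524/841731) = 841731/297783384524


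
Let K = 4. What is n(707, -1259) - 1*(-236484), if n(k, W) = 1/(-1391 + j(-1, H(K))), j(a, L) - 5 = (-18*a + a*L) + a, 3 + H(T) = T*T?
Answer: 326820887/1382 ≈ 2.3648e+5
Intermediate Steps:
H(T) = -3 + T² (H(T) = -3 + T*T = -3 + T²)
j(a, L) = 5 - 17*a + L*a (j(a, L) = 5 + ((-18*a + a*L) + a) = 5 + ((-18*a + L*a) + a) = 5 + (-17*a + L*a) = 5 - 17*a + L*a)
n(k, W) = -1/1382 (n(k, W) = 1/(-1391 + (5 - 17*(-1) + (-3 + 4²)*(-1))) = 1/(-1391 + (5 + 17 + (-3 + 16)*(-1))) = 1/(-1391 + (5 + 17 + 13*(-1))) = 1/(-1391 + (5 + 17 - 13)) = 1/(-1391 + 9) = 1/(-1382) = -1/1382)
n(707, -1259) - 1*(-236484) = -1/1382 - 1*(-236484) = -1/1382 + 236484 = 326820887/1382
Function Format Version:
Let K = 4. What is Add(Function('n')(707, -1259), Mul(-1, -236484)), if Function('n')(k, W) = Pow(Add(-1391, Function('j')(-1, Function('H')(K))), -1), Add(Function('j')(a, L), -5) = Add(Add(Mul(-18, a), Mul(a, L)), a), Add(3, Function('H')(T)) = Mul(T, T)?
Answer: Rational(326820887, 1382) ≈ 2.3648e+5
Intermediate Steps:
Function('H')(T) = Add(-3, Pow(T, 2)) (Function('H')(T) = Add(-3, Mul(T, T)) = Add(-3, Pow(T, 2)))
Function('j')(a, L) = Add(5, Mul(-17, a), Mul(L, a)) (Function('j')(a, L) = Add(5, Add(Add(Mul(-18, a), Mul(a, L)), a)) = Add(5, Add(Add(Mul(-18, a), Mul(L, a)), a)) = Add(5, Add(Mul(-17, a), Mul(L, a))) = Add(5, Mul(-17, a), Mul(L, a)))
Function('n')(k, W) = Rational(-1, 1382) (Function('n')(k, W) = Pow(Add(-1391, Add(5, Mul(-17, -1), Mul(Add(-3, Pow(4, 2)), -1))), -1) = Pow(Add(-1391, Add(5, 17, Mul(Add(-3, 16), -1))), -1) = Pow(Add(-1391, Add(5, 17, Mul(13, -1))), -1) = Pow(Add(-1391, Add(5, 17, -13)), -1) = Pow(Add(-1391, 9), -1) = Pow(-1382, -1) = Rational(-1, 1382))
Add(Function('n')(707, -1259), Mul(-1, -236484)) = Add(Rational(-1, 1382), Mul(-1, -236484)) = Add(Rational(-1, 1382), 236484) = Rational(326820887, 1382)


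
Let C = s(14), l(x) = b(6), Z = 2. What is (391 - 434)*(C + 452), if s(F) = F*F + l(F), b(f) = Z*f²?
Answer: -30960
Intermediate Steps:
b(f) = 2*f²
l(x) = 72 (l(x) = 2*6² = 2*36 = 72)
s(F) = 72 + F² (s(F) = F*F + 72 = F² + 72 = 72 + F²)
C = 268 (C = 72 + 14² = 72 + 196 = 268)
(391 - 434)*(C + 452) = (391 - 434)*(268 + 452) = -43*720 = -30960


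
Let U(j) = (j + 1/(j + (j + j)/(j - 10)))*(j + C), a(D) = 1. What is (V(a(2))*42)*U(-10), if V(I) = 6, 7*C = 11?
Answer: 21476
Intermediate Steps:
C = 11/7 (C = (1/7)*11 = 11/7 ≈ 1.5714)
U(j) = (11/7 + j)*(j + 1/(j + 2*j/(-10 + j))) (U(j) = (j + 1/(j + (j + j)/(j - 10)))*(j + 11/7) = (j + 1/(j + (2*j)/(-10 + j)))*(11/7 + j) = (j + 1/(j + 2*j/(-10 + j)))*(11/7 + j) = (11/7 + j)*(j + 1/(j + 2*j/(-10 + j))))
(V(a(2))*42)*U(-10) = (6*42)*((1/7)*(-110 - 81*(-10)**2 - 59*(-10) - 45*(-10)**3 + 7*(-10)**4)/(-10*(-8 - 10))) = 252*((1/7)*(-1/10)*(-110 - 81*100 + 590 - 45*(-1000) + 7*10000)/(-18)) = 252*((1/7)*(-1/10)*(-1/18)*(-110 - 8100 + 590 + 45000 + 70000)) = 252*((1/7)*(-1/10)*(-1/18)*107380) = 252*(767/9) = 21476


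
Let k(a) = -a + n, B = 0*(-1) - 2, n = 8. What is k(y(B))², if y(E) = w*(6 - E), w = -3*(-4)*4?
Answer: 141376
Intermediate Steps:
w = 48 (w = 12*4 = 48)
B = -2 (B = 0 - 2 = -2)
y(E) = 288 - 48*E (y(E) = 48*(6 - E) = 288 - 48*E)
k(a) = 8 - a (k(a) = -a + 8 = 8 - a)
k(y(B))² = (8 - (288 - 48*(-2)))² = (8 - (288 + 96))² = (8 - 1*384)² = (8 - 384)² = (-376)² = 141376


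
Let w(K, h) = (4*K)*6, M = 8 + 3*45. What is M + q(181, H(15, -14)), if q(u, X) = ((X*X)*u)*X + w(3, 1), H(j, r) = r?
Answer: -496449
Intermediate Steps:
M = 143 (M = 8 + 135 = 143)
w(K, h) = 24*K
q(u, X) = 72 + u*X³ (q(u, X) = ((X*X)*u)*X + 24*3 = (X²*u)*X + 72 = (u*X²)*X + 72 = u*X³ + 72 = 72 + u*X³)
M + q(181, H(15, -14)) = 143 + (72 + 181*(-14)³) = 143 + (72 + 181*(-2744)) = 143 + (72 - 496664) = 143 - 496592 = -496449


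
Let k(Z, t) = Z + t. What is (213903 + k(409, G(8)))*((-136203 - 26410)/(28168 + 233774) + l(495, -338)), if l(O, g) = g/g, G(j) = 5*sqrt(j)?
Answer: 10643698324/130971 + 496645*sqrt(2)/130971 ≈ 81273.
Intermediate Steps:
l(O, g) = 1
(213903 + k(409, G(8)))*((-136203 - 26410)/(28168 + 233774) + l(495, -338)) = (213903 + (409 + 5*sqrt(8)))*((-136203 - 26410)/(28168 + 233774) + 1) = (213903 + (409 + 5*(2*sqrt(2))))*(-162613/261942 + 1) = (213903 + (409 + 10*sqrt(2)))*(-162613*1/261942 + 1) = (214312 + 10*sqrt(2))*(-162613/261942 + 1) = (214312 + 10*sqrt(2))*(99329/261942) = 10643698324/130971 + 496645*sqrt(2)/130971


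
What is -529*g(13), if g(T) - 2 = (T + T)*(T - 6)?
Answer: -97336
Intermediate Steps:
g(T) = 2 + 2*T*(-6 + T) (g(T) = 2 + (T + T)*(T - 6) = 2 + (2*T)*(-6 + T) = 2 + 2*T*(-6 + T))
-529*g(13) = -529*(2 - 12*13 + 2*13²) = -529*(2 - 156 + 2*169) = -529*(2 - 156 + 338) = -529*184 = -97336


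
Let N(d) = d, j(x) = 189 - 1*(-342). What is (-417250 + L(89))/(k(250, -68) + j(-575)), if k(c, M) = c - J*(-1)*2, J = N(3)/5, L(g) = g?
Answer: -2085805/3911 ≈ -533.32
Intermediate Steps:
j(x) = 531 (j(x) = 189 + 342 = 531)
J = ⅗ (J = 3/5 = 3*(⅕) = ⅗ ≈ 0.60000)
k(c, M) = 6/5 + c (k(c, M) = c - (⅗)*(-1)*2 = c - (-3)*2/5 = c - 1*(-6/5) = c + 6/5 = 6/5 + c)
(-417250 + L(89))/(k(250, -68) + j(-575)) = (-417250 + 89)/((6/5 + 250) + 531) = -417161/(1256/5 + 531) = -417161/3911/5 = -417161*5/3911 = -2085805/3911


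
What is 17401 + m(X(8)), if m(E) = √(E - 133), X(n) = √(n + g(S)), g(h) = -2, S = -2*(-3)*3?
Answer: 17401 + √(-133 + √6) ≈ 17401.0 + 11.426*I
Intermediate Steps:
S = 18 (S = 6*3 = 18)
X(n) = √(-2 + n) (X(n) = √(n - 2) = √(-2 + n))
m(E) = √(-133 + E)
17401 + m(X(8)) = 17401 + √(-133 + √(-2 + 8)) = 17401 + √(-133 + √6)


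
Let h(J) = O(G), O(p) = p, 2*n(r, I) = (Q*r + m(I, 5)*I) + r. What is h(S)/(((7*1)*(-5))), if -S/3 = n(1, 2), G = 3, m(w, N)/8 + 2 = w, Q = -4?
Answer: -3/35 ≈ -0.085714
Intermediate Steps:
m(w, N) = -16 + 8*w
n(r, I) = -3*r/2 + I*(-16 + 8*I)/2 (n(r, I) = ((-4*r + (-16 + 8*I)*I) + r)/2 = ((-4*r + I*(-16 + 8*I)) + r)/2 = (-3*r + I*(-16 + 8*I))/2 = -3*r/2 + I*(-16 + 8*I)/2)
S = 9/2 (S = -3*(-3/2*1 + 4*2*(-2 + 2)) = -3*(-3/2 + 4*2*0) = -3*(-3/2 + 0) = -3*(-3/2) = 9/2 ≈ 4.5000)
h(J) = 3
h(S)/(((7*1)*(-5))) = 3/(((7*1)*(-5))) = 3/((7*(-5))) = 3/(-35) = 3*(-1/35) = -3/35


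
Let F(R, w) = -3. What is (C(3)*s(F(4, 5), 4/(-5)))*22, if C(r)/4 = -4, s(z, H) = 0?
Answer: 0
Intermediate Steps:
C(r) = -16 (C(r) = 4*(-4) = -16)
(C(3)*s(F(4, 5), 4/(-5)))*22 = -16*0*22 = 0*22 = 0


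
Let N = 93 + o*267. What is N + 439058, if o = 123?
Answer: 471992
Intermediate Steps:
N = 32934 (N = 93 + 123*267 = 93 + 32841 = 32934)
N + 439058 = 32934 + 439058 = 471992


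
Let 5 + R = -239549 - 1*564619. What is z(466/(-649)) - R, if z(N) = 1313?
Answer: 805486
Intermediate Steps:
R = -804173 (R = -5 + (-239549 - 1*564619) = -5 + (-239549 - 564619) = -5 - 804168 = -804173)
z(466/(-649)) - R = 1313 - 1*(-804173) = 1313 + 804173 = 805486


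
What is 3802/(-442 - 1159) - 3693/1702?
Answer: -12383497/2724902 ≈ -4.5446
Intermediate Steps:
3802/(-442 - 1159) - 3693/1702 = 3802/(-1601) - 3693*1/1702 = 3802*(-1/1601) - 3693/1702 = -3802/1601 - 3693/1702 = -12383497/2724902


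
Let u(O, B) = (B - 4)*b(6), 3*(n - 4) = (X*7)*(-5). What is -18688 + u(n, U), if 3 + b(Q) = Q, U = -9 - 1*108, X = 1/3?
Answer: -19051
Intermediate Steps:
X = ⅓ (X = 1*(⅓) = ⅓ ≈ 0.33333)
U = -117 (U = -9 - 108 = -117)
b(Q) = -3 + Q
n = ⅑ (n = 4 + (((⅓)*7)*(-5))/3 = 4 + ((7/3)*(-5))/3 = 4 + (⅓)*(-35/3) = 4 - 35/9 = ⅑ ≈ 0.11111)
u(O, B) = -12 + 3*B (u(O, B) = (B - 4)*(-3 + 6) = (-4 + B)*3 = -12 + 3*B)
-18688 + u(n, U) = -18688 + (-12 + 3*(-117)) = -18688 + (-12 - 351) = -18688 - 363 = -19051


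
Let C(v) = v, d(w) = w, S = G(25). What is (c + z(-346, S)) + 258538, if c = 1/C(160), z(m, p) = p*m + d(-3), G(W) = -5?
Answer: 41642401/160 ≈ 2.6027e+5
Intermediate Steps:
S = -5
z(m, p) = -3 + m*p (z(m, p) = p*m - 3 = m*p - 3 = -3 + m*p)
c = 1/160 ≈ 0.0062500
(c + z(-346, S)) + 258538 = (1/160 + (-3 - 346*(-5))) + 258538 = (1/160 + (-3 + 1730)) + 258538 = (1/160 + 1727) + 258538 = 276321/160 + 258538 = 41642401/160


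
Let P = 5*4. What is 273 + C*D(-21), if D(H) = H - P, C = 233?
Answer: -9280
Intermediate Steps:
P = 20
D(H) = -20 + H (D(H) = H - 1*20 = H - 20 = -20 + H)
273 + C*D(-21) = 273 + 233*(-20 - 21) = 273 + 233*(-41) = 273 - 9553 = -9280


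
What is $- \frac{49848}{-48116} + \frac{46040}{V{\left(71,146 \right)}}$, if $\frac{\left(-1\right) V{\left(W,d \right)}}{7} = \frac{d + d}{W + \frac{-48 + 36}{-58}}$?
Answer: $- \frac{40817485996}{25465393} \approx -1602.9$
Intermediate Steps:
$V{\left(W,d \right)} = - \frac{14 d}{\frac{6}{29} + W}$ ($V{\left(W,d \right)} = - 7 \frac{d + d}{W + \frac{-48 + 36}{-58}} = - 7 \frac{2 d}{W - - \frac{6}{29}} = - 7 \frac{2 d}{W + \frac{6}{29}} = - 7 \frac{2 d}{\frac{6}{29} + W} = - \frac{14 d}{\frac{6}{29} + W}$)
$- \frac{49848}{-48116} + \frac{46040}{V{\left(71,146 \right)}} = - \frac{49848}{-48116} + \frac{46040}{\left(-406\right) 146 \frac{1}{6 + 29 \cdot 71}} = \left(-49848\right) \left(- \frac{1}{48116}\right) + \frac{46040}{\left(-406\right) 146 \frac{1}{6 + 2059}} = \frac{12462}{12029} + \frac{46040}{\left(-406\right) 146 \cdot \frac{1}{2065}} = \frac{12462}{12029} + \frac{46040}{- \frac{8468}{295}} = \frac{12462}{12029} + 46040 \left(- \frac{295}{8468}\right) = \frac{12462}{12029} - \frac{3395450}{2117} = - \frac{40817485996}{25465393}$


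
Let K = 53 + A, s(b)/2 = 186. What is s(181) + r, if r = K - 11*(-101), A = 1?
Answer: 1537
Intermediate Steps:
s(b) = 372 (s(b) = 2*186 = 372)
K = 54 (K = 53 + 1 = 54)
r = 1165 (r = 54 - 11*(-101) = 54 + 1111 = 1165)
s(181) + r = 372 + 1165 = 1537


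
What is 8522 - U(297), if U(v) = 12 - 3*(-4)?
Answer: 8498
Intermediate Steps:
U(v) = 24 (U(v) = 12 + 12 = 24)
8522 - U(297) = 8522 - 1*24 = 8522 - 24 = 8498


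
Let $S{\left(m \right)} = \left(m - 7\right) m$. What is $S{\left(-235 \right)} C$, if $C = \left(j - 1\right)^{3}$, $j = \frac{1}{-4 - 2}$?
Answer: $- \frac{9753205}{108} \approx -90308.0$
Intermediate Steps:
$j = - \frac{1}{6}$ ($j = \frac{1}{-6} = - \frac{1}{6} \approx -0.16667$)
$S{\left(m \right)} = m \left(-7 + m\right)$ ($S{\left(m \right)} = \left(-7 + m\right) m = m \left(-7 + m\right)$)
$C = - \frac{343}{216}$ ($C = \left(- \frac{1}{6} - 1\right)^{3} = \left(- \frac{7}{6}\right)^{3} = - \frac{343}{216} \approx -1.588$)
$S{\left(-235 \right)} C = - 235 \left(-7 - 235\right) \left(- \frac{343}{216}\right) = \left(-235\right) \left(-242\right) \left(- \frac{343}{216}\right) = 56870 \left(- \frac{343}{216}\right) = - \frac{9753205}{108}$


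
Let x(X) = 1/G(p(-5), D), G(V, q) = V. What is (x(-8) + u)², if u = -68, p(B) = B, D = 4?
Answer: 116281/25 ≈ 4651.2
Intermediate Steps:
x(X) = -⅕ (x(X) = 1/(-5) = -⅕)
(x(-8) + u)² = (-⅕ - 68)² = (-341/5)² = 116281/25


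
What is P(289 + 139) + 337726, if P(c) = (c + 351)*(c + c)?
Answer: 1004550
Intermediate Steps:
P(c) = 2*c*(351 + c) (P(c) = (351 + c)*(2*c) = 2*c*(351 + c))
P(289 + 139) + 337726 = 2*(289 + 139)*(351 + (289 + 139)) + 337726 = 2*428*(351 + 428) + 337726 = 2*428*779 + 337726 = 666824 + 337726 = 1004550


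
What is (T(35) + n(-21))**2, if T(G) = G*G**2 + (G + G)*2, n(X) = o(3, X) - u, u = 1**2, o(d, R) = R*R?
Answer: 1888337025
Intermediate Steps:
o(d, R) = R**2
u = 1
n(X) = -1 + X**2 (n(X) = X**2 - 1*1 = X**2 - 1 = -1 + X**2)
T(G) = G**3 + 4*G (T(G) = G**3 + (2*G)*2 = G**3 + 4*G)
(T(35) + n(-21))**2 = (35*(4 + 35**2) + (-1 + (-21)**2))**2 = (35*(4 + 1225) + (-1 + 441))**2 = (35*1229 + 440)**2 = (43015 + 440)**2 = 43455**2 = 1888337025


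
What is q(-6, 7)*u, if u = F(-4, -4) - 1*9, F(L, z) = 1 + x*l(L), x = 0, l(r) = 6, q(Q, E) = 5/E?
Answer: -40/7 ≈ -5.7143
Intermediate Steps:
F(L, z) = 1 (F(L, z) = 1 + 0*6 = 1 + 0 = 1)
u = -8 (u = 1 - 1*9 = 1 - 9 = -8)
q(-6, 7)*u = (5/7)*(-8) = -40/7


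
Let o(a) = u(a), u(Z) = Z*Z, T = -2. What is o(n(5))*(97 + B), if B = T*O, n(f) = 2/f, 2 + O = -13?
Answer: 508/25 ≈ 20.320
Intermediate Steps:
O = -15 (O = -2 - 13 = -15)
u(Z) = Z**2
o(a) = a**2
B = 30 (B = -2*(-15) = 30)
o(n(5))*(97 + B) = (2/5)**2*(97 + 30) = (2*(1/5))**2*127 = (2/5)**2*127 = (4/25)*127 = 508/25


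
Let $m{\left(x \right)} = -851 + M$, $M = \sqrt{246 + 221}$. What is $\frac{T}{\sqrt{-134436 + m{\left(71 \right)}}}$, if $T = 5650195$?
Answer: $- \frac{5650195 i}{\sqrt{135287 - \sqrt{467}}} \approx - 15363.0 i$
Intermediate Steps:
$M = \sqrt{467} \approx 21.61$
$m{\left(x \right)} = -851 + \sqrt{467}$
$\frac{T}{\sqrt{-134436 + m{\left(71 \right)}}} = \frac{5650195}{\sqrt{-134436 - \left(851 - \sqrt{467}\right)}} = \frac{5650195}{\sqrt{-135287 + \sqrt{467}}}$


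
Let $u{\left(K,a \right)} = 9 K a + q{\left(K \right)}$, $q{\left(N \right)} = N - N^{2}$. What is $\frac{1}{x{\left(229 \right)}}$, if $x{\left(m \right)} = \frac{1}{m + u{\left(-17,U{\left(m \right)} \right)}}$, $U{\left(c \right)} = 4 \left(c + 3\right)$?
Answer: $-142061$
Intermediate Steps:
$U{\left(c \right)} = 12 + 4 c$ ($U{\left(c \right)} = 4 \left(3 + c\right) = 12 + 4 c$)
$u{\left(K,a \right)} = K \left(1 - K\right) + 9 K a$ ($u{\left(K,a \right)} = 9 K a + K \left(1 - K\right) = K \left(1 - K\right) + 9 K a$)
$x{\left(m \right)} = \frac{1}{-2142 - 611 m}$ ($x{\left(m \right)} = \frac{1}{m - 17 \left(1 - -17 + 9 \left(12 + 4 m\right)\right)} = \frac{1}{m - 17 \left(1 + 17 + \left(108 + 36 m\right)\right)} = \frac{1}{m - 17 \left(126 + 36 m\right)} = \frac{1}{m - \left(2142 + 612 m\right)} = \frac{1}{-2142 - 611 m}$)
$\frac{1}{x{\left(229 \right)}} = \frac{1}{\left(-1\right) \frac{1}{2142 + 611 \cdot 229}} = \frac{1}{\left(-1\right) \frac{1}{2142 + 139919}} = \frac{1}{\left(-1\right) \frac{1}{142061}} = \frac{1}{- \frac{1}{142061}} = -142061$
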